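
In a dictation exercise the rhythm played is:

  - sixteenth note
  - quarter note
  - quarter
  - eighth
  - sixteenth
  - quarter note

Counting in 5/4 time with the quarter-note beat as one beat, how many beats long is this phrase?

One quarter-note beat = 4 sixteenth notes.
In sixteenth notes: sixteenth note = 1; quarter note = 4; quarter = 4; eighth = 2; sixteenth = 1; quarter note = 4.
Sum: 1 + 4 + 4 + 2 + 1 + 4 = 16.
16 ÷ 4 = 4 beats.

4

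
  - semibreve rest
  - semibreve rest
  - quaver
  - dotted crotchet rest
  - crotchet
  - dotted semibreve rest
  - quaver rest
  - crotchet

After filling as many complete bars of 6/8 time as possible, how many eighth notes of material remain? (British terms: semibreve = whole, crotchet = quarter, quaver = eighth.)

One bar of 6/8 = 6 eighth notes.
Convert each value to eighth notes: semibreve rest = 8; semibreve rest = 8; quaver = 1; dotted crotchet rest = 3; crotchet = 2; dotted semibreve rest = 12; quaver rest = 1; crotchet = 2.
Altogether 8 + 8 + 1 + 3 + 2 + 12 + 1 + 2 = 37.
37 ÷ 6 = 6 complete bars with 1 eighth note remaining.

1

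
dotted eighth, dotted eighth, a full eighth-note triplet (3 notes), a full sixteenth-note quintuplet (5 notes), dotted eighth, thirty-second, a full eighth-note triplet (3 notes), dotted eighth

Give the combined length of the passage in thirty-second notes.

49

Express everything in thirty-second notes: dotted eighth = 6; dotted eighth = 6; a full eighth-note triplet (3 notes) (three triplet eighths span one quarter) = 8; a full sixteenth-note quintuplet (5 notes) (five quintuplet sixteenths span one quarter) = 8; dotted eighth = 6; thirty-second = 1; a full eighth-note triplet (3 notes) (three triplet eighths span one quarter) = 8; dotted eighth = 6.
Altogether 6 + 6 + 8 + 8 + 6 + 1 + 8 + 6 = 49 thirty-second notes.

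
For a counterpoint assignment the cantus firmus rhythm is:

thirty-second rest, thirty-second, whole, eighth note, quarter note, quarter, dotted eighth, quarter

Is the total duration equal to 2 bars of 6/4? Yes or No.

No

One bar of 6/4 = 48 thirty-second notes, so 2 bars = 96.
In thirty-second notes: thirty-second rest = 1; thirty-second = 1; whole = 32; eighth note = 4; quarter note = 8; quarter = 8; dotted eighth = 6; quarter = 8.
Adding: 1 + 1 + 32 + 4 + 8 + 8 + 6 + 8 = 68.
68 falls short of 96, so the answer is No.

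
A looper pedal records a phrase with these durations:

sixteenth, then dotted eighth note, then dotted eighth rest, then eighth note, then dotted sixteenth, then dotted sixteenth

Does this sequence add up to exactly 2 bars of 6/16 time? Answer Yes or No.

One bar of 6/16 = 12 thirty-second notes, so 2 bars = 24.
Working in thirty-second notes: sixteenth = 2; dotted eighth note = 6; dotted eighth rest = 6; eighth note = 4; dotted sixteenth = 3; dotted sixteenth = 3.
Sum: 2 + 6 + 6 + 4 + 3 + 3 = 24.
24 equals 24, so the answer is Yes.

Yes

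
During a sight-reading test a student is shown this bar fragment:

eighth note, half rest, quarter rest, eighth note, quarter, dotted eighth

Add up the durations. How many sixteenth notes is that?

Express everything in sixteenth notes: eighth note = 2; half rest = 8; quarter rest = 4; eighth note = 2; quarter = 4; dotted eighth = 3.
Sum: 2 + 8 + 4 + 2 + 4 + 3 = 23 sixteenth notes.

23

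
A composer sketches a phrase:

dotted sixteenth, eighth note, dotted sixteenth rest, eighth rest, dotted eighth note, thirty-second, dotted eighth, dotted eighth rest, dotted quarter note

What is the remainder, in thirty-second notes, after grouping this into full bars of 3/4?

21

One bar of 3/4 = 24 thirty-second notes.
In thirty-second notes: dotted sixteenth = 3; eighth note = 4; dotted sixteenth rest = 3; eighth rest = 4; dotted eighth note = 6; thirty-second = 1; dotted eighth = 6; dotted eighth rest = 6; dotted quarter note = 12.
Sum: 3 + 4 + 3 + 4 + 6 + 1 + 6 + 6 + 12 = 45.
45 ÷ 24 = 1 complete bar with 21 thirty-second notes remaining.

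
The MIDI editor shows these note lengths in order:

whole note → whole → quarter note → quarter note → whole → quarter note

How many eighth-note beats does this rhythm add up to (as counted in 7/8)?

30

One eighth-note beat = 2 sixteenth notes.
In sixteenth notes: whole note = 16; whole = 16; quarter note = 4; quarter note = 4; whole = 16; quarter note = 4.
Sum: 16 + 16 + 4 + 4 + 16 + 4 = 60.
60 ÷ 2 = 30 beats.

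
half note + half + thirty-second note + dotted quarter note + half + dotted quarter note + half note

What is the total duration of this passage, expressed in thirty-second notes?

In thirty-second notes: half note = 16; half = 16; thirty-second note = 1; dotted quarter note = 12; half = 16; dotted quarter note = 12; half note = 16.
Altogether 16 + 16 + 1 + 12 + 16 + 12 + 16 = 89 thirty-second notes.

89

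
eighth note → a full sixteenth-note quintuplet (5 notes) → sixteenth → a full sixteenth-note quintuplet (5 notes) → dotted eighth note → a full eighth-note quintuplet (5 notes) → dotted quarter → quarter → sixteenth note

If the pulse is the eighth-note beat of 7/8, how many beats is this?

One eighth-note beat = 2 sixteenth notes.
Express everything in sixteenth notes: eighth note = 2; a full sixteenth-note quintuplet (5 notes) (five quintuplet sixteenths span one quarter) = 4; sixteenth = 1; a full sixteenth-note quintuplet (5 notes) (five quintuplet sixteenths span one quarter) = 4; dotted eighth note = 3; a full eighth-note quintuplet (5 notes) (five quintuplet eighths span one half) = 8; dotted quarter = 6; quarter = 4; sixteenth note = 1.
Adding: 2 + 4 + 1 + 4 + 3 + 8 + 6 + 4 + 1 = 33.
33 ÷ 2 = 16.5 beats.

16.5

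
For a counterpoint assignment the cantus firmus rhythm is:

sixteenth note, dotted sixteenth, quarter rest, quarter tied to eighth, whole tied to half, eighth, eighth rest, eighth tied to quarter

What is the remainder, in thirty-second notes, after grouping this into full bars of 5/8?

One bar of 5/8 = 20 thirty-second notes.
In thirty-second notes: sixteenth note = 2; dotted sixteenth = 3; quarter rest = 8; quarter tied to eighth (quarter + eighth) = 12; whole tied to half (whole + half) = 48; eighth = 4; eighth rest = 4; eighth tied to quarter (eighth + quarter) = 12.
Adding: 2 + 3 + 8 + 12 + 48 + 4 + 4 + 12 = 93.
93 ÷ 20 = 4 complete bars with 13 thirty-second notes remaining.

13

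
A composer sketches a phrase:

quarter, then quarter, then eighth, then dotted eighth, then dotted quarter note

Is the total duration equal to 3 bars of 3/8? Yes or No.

No

One bar of 3/8 = 6 sixteenth notes, so 3 bars = 18.
Convert each value to sixteenth notes: quarter = 4; quarter = 4; eighth = 2; dotted eighth = 3; dotted quarter note = 6.
Total: 4 + 4 + 2 + 3 + 6 = 19.
19 exceeds 18, so the answer is No.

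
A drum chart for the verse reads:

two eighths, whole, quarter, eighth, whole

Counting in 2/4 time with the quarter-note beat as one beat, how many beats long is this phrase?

10.5

One quarter-note beat = 2 eighth notes.
In eighth notes: eighth = 1; eighth = 1; whole = 8; quarter = 2; eighth = 1; whole = 8.
Adding: 1 + 1 + 8 + 2 + 1 + 8 = 21.
21 ÷ 2 = 10.5 beats.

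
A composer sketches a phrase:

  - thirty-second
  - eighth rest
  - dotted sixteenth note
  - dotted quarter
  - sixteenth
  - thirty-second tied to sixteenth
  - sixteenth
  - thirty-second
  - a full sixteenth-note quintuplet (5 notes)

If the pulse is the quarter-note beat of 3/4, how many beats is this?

One quarter-note beat = 8 thirty-second notes.
Each duration in thirty-second notes: thirty-second = 1; eighth rest = 4; dotted sixteenth note = 3; dotted quarter = 12; sixteenth = 2; thirty-second tied to sixteenth (thirty-second + sixteenth) = 3; sixteenth = 2; thirty-second = 1; a full sixteenth-note quintuplet (5 notes) (five quintuplet sixteenths span one quarter) = 8.
Adding: 1 + 4 + 3 + 12 + 2 + 3 + 2 + 1 + 8 = 36.
36 ÷ 8 = 4.5 beats.

4.5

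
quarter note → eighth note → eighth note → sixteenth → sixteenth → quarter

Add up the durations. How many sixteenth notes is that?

Each duration in sixteenth notes: quarter note = 4; eighth note = 2; eighth note = 2; sixteenth = 1; sixteenth = 1; quarter = 4.
Total: 4 + 2 + 2 + 1 + 1 + 4 = 14 sixteenth notes.

14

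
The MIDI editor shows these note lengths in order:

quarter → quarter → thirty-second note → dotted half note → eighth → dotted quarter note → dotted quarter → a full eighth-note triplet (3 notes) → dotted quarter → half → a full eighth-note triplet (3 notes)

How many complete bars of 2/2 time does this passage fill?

One bar of 2/2 = 32 thirty-second notes.
Each duration in thirty-second notes: quarter = 8; quarter = 8; thirty-second note = 1; dotted half note = 24; eighth = 4; dotted quarter note = 12; dotted quarter = 12; a full eighth-note triplet (3 notes) (three triplet eighths span one quarter) = 8; dotted quarter = 12; half = 16; a full eighth-note triplet (3 notes) (three triplet eighths span one quarter) = 8.
Altogether 8 + 8 + 1 + 24 + 4 + 12 + 12 + 8 + 12 + 16 + 8 = 113.
113 ÷ 32 = 3 complete bars with 17 left over.

3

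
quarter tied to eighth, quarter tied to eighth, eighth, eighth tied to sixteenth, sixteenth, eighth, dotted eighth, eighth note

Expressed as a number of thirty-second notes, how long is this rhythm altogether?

50

Convert each value to thirty-second notes: quarter tied to eighth (quarter + eighth) = 12; quarter tied to eighth (quarter + eighth) = 12; eighth = 4; eighth tied to sixteenth (eighth + sixteenth) = 6; sixteenth = 2; eighth = 4; dotted eighth = 6; eighth note = 4.
Altogether 12 + 12 + 4 + 6 + 2 + 4 + 6 + 4 = 50 thirty-second notes.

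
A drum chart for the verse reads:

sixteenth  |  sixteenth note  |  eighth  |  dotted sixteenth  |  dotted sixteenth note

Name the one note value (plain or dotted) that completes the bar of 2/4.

sixteenth note

The bar of 2/4 = 16 thirty-second notes.
Each duration in thirty-second notes: sixteenth = 2; sixteenth note = 2; eighth = 4; dotted sixteenth = 3; dotted sixteenth note = 3.
Total: 2 + 2 + 4 + 3 + 3 = 14.
Remaining: 16 − 14 = 2 thirty-second notes, which is a sixteenth note.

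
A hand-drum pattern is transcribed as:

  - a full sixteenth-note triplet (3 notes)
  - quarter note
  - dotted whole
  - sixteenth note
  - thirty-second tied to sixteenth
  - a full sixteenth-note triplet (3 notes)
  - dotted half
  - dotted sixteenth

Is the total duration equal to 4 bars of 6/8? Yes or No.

Yes

One bar of 6/8 = 24 thirty-second notes, so 4 bars = 96.
Each duration in thirty-second notes: a full sixteenth-note triplet (3 notes) (three triplet sixteenths span one eighth) = 4; quarter note = 8; dotted whole = 48; sixteenth note = 2; thirty-second tied to sixteenth (thirty-second + sixteenth) = 3; a full sixteenth-note triplet (3 notes) (three triplet sixteenths span one eighth) = 4; dotted half = 24; dotted sixteenth = 3.
Total: 4 + 8 + 48 + 2 + 3 + 4 + 24 + 3 = 96.
96 equals 96, so the answer is Yes.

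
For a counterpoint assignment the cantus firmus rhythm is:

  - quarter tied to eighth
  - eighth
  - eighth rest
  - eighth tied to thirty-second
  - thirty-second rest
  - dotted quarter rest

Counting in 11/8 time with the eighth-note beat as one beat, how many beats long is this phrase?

One eighth-note beat = 4 thirty-second notes.
In thirty-second notes: quarter tied to eighth (quarter + eighth) = 12; eighth = 4; eighth rest = 4; eighth tied to thirty-second (eighth + thirty-second) = 5; thirty-second rest = 1; dotted quarter rest = 12.
Adding: 12 + 4 + 4 + 5 + 1 + 12 = 38.
38 ÷ 4 = 9.5 beats.

9.5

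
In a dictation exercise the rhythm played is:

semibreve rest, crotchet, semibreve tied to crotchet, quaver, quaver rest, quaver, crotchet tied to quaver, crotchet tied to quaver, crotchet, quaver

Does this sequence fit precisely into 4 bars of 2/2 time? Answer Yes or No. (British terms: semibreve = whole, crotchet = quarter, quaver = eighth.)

Yes

One bar of 2/2 = 8 eighth notes, so 4 bars = 32.
In eighth notes: semibreve rest = 8; crotchet = 2; semibreve tied to crotchet (semibreve + crotchet) = 10; quaver = 1; quaver rest = 1; quaver = 1; crotchet tied to quaver (crotchet + quaver) = 3; crotchet tied to quaver (crotchet + quaver) = 3; crotchet = 2; quaver = 1.
Sum: 8 + 2 + 10 + 1 + 1 + 1 + 3 + 3 + 2 + 1 = 32.
32 equals 32, so the answer is Yes.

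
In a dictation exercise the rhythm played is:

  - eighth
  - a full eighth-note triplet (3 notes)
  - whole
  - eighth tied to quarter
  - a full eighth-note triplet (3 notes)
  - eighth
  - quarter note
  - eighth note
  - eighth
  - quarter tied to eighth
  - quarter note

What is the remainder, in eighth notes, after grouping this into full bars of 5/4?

6

One bar of 5/4 = 10 eighth notes.
Express everything in eighth notes: eighth = 1; a full eighth-note triplet (3 notes) (three triplet eighths span one quarter) = 2; whole = 8; eighth tied to quarter (eighth + quarter) = 3; a full eighth-note triplet (3 notes) (three triplet eighths span one quarter) = 2; eighth = 1; quarter note = 2; eighth note = 1; eighth = 1; quarter tied to eighth (quarter + eighth) = 3; quarter note = 2.
Sum: 1 + 2 + 8 + 3 + 2 + 1 + 2 + 1 + 1 + 3 + 2 = 26.
26 ÷ 10 = 2 complete bars with 6 eighth notes remaining.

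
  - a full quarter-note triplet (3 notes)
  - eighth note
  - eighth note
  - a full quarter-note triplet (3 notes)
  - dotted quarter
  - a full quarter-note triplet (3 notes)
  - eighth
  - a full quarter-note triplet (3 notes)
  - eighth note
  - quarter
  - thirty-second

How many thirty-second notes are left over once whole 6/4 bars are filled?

5

One bar of 6/4 = 48 thirty-second notes.
Express everything in thirty-second notes: a full quarter-note triplet (3 notes) (three triplet quarters span one half) = 16; eighth note = 4; eighth note = 4; a full quarter-note triplet (3 notes) (three triplet quarters span one half) = 16; dotted quarter = 12; a full quarter-note triplet (3 notes) (three triplet quarters span one half) = 16; eighth = 4; a full quarter-note triplet (3 notes) (three triplet quarters span one half) = 16; eighth note = 4; quarter = 8; thirty-second = 1.
Adding: 16 + 4 + 4 + 16 + 12 + 16 + 4 + 16 + 4 + 8 + 1 = 101.
101 ÷ 48 = 2 complete bars with 5 thirty-second notes remaining.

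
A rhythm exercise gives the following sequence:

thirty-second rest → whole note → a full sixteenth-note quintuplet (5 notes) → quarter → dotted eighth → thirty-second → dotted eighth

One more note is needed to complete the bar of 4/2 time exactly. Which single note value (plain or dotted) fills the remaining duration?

sixteenth note

The bar of 4/2 = 64 thirty-second notes.
Express everything in thirty-second notes: thirty-second rest = 1; whole note = 32; a full sixteenth-note quintuplet (5 notes) (five quintuplet sixteenths span one quarter) = 8; quarter = 8; dotted eighth = 6; thirty-second = 1; dotted eighth = 6.
Adding: 1 + 32 + 8 + 8 + 6 + 1 + 6 = 62.
Remaining: 64 − 62 = 2 thirty-second notes, which is a sixteenth note.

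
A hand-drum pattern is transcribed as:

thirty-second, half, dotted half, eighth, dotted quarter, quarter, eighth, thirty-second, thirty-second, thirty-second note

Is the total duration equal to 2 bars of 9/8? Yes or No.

Yes

One bar of 9/8 = 36 thirty-second notes, so 2 bars = 72.
Convert each value to thirty-second notes: thirty-second = 1; half = 16; dotted half = 24; eighth = 4; dotted quarter = 12; quarter = 8; eighth = 4; thirty-second = 1; thirty-second = 1; thirty-second note = 1.
Total: 1 + 16 + 24 + 4 + 12 + 8 + 4 + 1 + 1 + 1 = 72.
72 equals 72, so the answer is Yes.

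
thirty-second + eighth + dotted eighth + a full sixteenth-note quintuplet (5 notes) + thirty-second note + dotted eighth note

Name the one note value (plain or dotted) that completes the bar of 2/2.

The bar of 2/2 = 32 thirty-second notes.
Express everything in thirty-second notes: thirty-second = 1; eighth = 4; dotted eighth = 6; a full sixteenth-note quintuplet (5 notes) (five quintuplet sixteenths span one quarter) = 8; thirty-second note = 1; dotted eighth note = 6.
Total: 1 + 4 + 6 + 8 + 1 + 6 = 26.
Remaining: 32 − 26 = 6 thirty-second notes, which is a dotted eighth note.

dotted eighth note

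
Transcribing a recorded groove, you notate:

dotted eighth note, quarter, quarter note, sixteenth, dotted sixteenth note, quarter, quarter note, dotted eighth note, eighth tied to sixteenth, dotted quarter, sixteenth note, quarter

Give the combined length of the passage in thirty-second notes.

77

In thirty-second notes: dotted eighth note = 6; quarter = 8; quarter note = 8; sixteenth = 2; dotted sixteenth note = 3; quarter = 8; quarter note = 8; dotted eighth note = 6; eighth tied to sixteenth (eighth + sixteenth) = 6; dotted quarter = 12; sixteenth note = 2; quarter = 8.
Total: 6 + 8 + 8 + 2 + 3 + 8 + 8 + 6 + 6 + 12 + 2 + 8 = 77 thirty-second notes.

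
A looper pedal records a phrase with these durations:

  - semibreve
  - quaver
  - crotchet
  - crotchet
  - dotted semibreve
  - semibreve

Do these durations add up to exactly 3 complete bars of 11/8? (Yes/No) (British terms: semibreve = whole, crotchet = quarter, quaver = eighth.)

One bar of 11/8 = 11 eighth notes, so 3 bars = 33.
In eighth notes: semibreve = 8; quaver = 1; crotchet = 2; crotchet = 2; dotted semibreve = 12; semibreve = 8.
Total: 8 + 1 + 2 + 2 + 12 + 8 = 33.
33 equals 33, so the answer is Yes.

Yes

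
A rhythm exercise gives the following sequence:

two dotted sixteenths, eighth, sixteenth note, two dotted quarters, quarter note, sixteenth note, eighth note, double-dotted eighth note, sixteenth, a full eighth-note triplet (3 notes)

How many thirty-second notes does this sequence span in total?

67

In thirty-second notes: dotted sixteenth = 3; dotted sixteenth = 3; eighth = 4; sixteenth note = 2; dotted quarter = 12; dotted quarter = 12; quarter note = 8; sixteenth note = 2; eighth note = 4; double-dotted eighth note = 7; sixteenth = 2; a full eighth-note triplet (3 notes) (three triplet eighths span one quarter) = 8.
Total: 3 + 3 + 4 + 2 + 12 + 12 + 8 + 2 + 4 + 7 + 2 + 8 = 67 thirty-second notes.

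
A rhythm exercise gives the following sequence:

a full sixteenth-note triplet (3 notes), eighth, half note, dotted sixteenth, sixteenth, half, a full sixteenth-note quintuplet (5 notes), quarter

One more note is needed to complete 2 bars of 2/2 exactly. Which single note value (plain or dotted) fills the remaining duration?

2 bars of 2/2 = 64 thirty-second notes.
In thirty-second notes: a full sixteenth-note triplet (3 notes) (three triplet sixteenths span one eighth) = 4; eighth = 4; half note = 16; dotted sixteenth = 3; sixteenth = 2; half = 16; a full sixteenth-note quintuplet (5 notes) (five quintuplet sixteenths span one quarter) = 8; quarter = 8.
Sum: 4 + 4 + 16 + 3 + 2 + 16 + 8 + 8 = 61.
Remaining: 64 − 61 = 3 thirty-second notes, which is a dotted sixteenth note.

dotted sixteenth note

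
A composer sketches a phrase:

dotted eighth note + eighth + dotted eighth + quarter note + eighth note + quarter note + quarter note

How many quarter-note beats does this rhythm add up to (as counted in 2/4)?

One quarter-note beat = 4 sixteenth notes.
Express everything in sixteenth notes: dotted eighth note = 3; eighth = 2; dotted eighth = 3; quarter note = 4; eighth note = 2; quarter note = 4; quarter note = 4.
Adding: 3 + 2 + 3 + 4 + 2 + 4 + 4 = 22.
22 ÷ 4 = 5.5 beats.

5.5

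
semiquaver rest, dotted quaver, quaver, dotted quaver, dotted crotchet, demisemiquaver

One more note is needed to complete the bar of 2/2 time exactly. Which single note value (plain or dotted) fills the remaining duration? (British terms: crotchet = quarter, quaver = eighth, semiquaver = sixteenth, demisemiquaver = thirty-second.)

thirty-second note

The bar of 2/2 = 32 thirty-second notes.
Express everything in thirty-second notes: semiquaver rest = 2; dotted quaver = 6; quaver = 4; dotted quaver = 6; dotted crotchet = 12; demisemiquaver = 1.
Sum: 2 + 6 + 4 + 6 + 12 + 1 = 31.
Remaining: 32 − 31 = 1 thirty-second note, which is a thirty-second note.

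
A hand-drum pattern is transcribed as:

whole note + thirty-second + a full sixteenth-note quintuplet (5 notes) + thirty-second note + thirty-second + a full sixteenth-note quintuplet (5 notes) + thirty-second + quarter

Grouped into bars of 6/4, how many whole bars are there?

One bar of 6/4 = 48 thirty-second notes.
Working in thirty-second notes: whole note = 32; thirty-second = 1; a full sixteenth-note quintuplet (5 notes) (five quintuplet sixteenths span one quarter) = 8; thirty-second note = 1; thirty-second = 1; a full sixteenth-note quintuplet (5 notes) (five quintuplet sixteenths span one quarter) = 8; thirty-second = 1; quarter = 8.
Adding: 32 + 1 + 8 + 1 + 1 + 8 + 1 + 8 = 60.
60 ÷ 48 = 1 complete bar with 12 left over.

1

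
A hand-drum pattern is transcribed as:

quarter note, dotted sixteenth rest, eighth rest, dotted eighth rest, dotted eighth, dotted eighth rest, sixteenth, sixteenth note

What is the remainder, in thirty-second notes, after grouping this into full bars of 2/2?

One bar of 2/2 = 32 thirty-second notes.
Each duration in thirty-second notes: quarter note = 8; dotted sixteenth rest = 3; eighth rest = 4; dotted eighth rest = 6; dotted eighth = 6; dotted eighth rest = 6; sixteenth = 2; sixteenth note = 2.
Altogether 8 + 3 + 4 + 6 + 6 + 6 + 2 + 2 = 37.
37 ÷ 32 = 1 complete bar with 5 thirty-second notes remaining.

5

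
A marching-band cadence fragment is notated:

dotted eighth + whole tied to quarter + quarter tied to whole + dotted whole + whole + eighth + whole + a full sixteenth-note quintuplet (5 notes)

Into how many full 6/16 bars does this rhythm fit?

One bar of 6/16 = 6 sixteenth notes.
Working in sixteenth notes: dotted eighth = 3; whole tied to quarter (whole + quarter) = 20; quarter tied to whole (quarter + whole) = 20; dotted whole = 24; whole = 16; eighth = 2; whole = 16; a full sixteenth-note quintuplet (5 notes) (five quintuplet sixteenths span one quarter) = 4.
Sum: 3 + 20 + 20 + 24 + 16 + 2 + 16 + 4 = 105.
105 ÷ 6 = 17 complete bars with 3 left over.

17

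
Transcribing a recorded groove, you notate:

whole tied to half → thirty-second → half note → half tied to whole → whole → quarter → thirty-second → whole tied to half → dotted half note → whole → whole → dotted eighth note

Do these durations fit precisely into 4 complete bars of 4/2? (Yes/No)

No

One bar of 4/2 = 64 thirty-second notes, so 4 bars = 256.
Working in thirty-second notes: whole tied to half (whole + half) = 48; thirty-second = 1; half note = 16; half tied to whole (half + whole) = 48; whole = 32; quarter = 8; thirty-second = 1; whole tied to half (whole + half) = 48; dotted half note = 24; whole = 32; whole = 32; dotted eighth note = 6.
Adding: 48 + 1 + 16 + 48 + 32 + 8 + 1 + 48 + 24 + 32 + 32 + 6 = 296.
296 exceeds 256, so the answer is No.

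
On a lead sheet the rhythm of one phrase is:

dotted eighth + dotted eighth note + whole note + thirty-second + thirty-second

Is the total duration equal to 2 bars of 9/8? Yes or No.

No

One bar of 9/8 = 36 thirty-second notes, so 2 bars = 72.
Express everything in thirty-second notes: dotted eighth = 6; dotted eighth note = 6; whole note = 32; thirty-second = 1; thirty-second = 1.
Sum: 6 + 6 + 32 + 1 + 1 = 46.
46 falls short of 72, so the answer is No.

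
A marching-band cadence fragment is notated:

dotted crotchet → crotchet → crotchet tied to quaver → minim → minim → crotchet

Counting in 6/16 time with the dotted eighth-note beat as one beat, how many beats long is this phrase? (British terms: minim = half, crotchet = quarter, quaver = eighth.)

12

One dotted eighth-note beat = 3 sixteenth notes.
Each duration in sixteenth notes: dotted crotchet = 6; crotchet = 4; crotchet tied to quaver (crotchet + quaver) = 6; minim = 8; minim = 8; crotchet = 4.
Sum: 6 + 4 + 6 + 8 + 8 + 4 = 36.
36 ÷ 3 = 12 beats.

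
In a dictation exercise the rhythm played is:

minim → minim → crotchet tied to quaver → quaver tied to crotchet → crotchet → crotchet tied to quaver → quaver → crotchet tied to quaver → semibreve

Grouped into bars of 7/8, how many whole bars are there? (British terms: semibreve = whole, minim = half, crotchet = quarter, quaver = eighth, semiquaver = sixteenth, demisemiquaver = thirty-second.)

4

One bar of 7/8 = 7 eighth notes.
Each duration in eighth notes: minim = 4; minim = 4; crotchet tied to quaver (crotchet + quaver) = 3; quaver tied to crotchet (quaver + crotchet) = 3; crotchet = 2; crotchet tied to quaver (crotchet + quaver) = 3; quaver = 1; crotchet tied to quaver (crotchet + quaver) = 3; semibreve = 8.
Sum: 4 + 4 + 3 + 3 + 2 + 3 + 1 + 3 + 8 = 31.
31 ÷ 7 = 4 complete bars with 3 left over.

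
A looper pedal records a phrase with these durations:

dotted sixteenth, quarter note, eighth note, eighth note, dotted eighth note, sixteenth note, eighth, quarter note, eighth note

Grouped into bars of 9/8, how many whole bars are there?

One bar of 9/8 = 36 thirty-second notes.
Each duration in thirty-second notes: dotted sixteenth = 3; quarter note = 8; eighth note = 4; eighth note = 4; dotted eighth note = 6; sixteenth note = 2; eighth = 4; quarter note = 8; eighth note = 4.
Altogether 3 + 8 + 4 + 4 + 6 + 2 + 4 + 8 + 4 = 43.
43 ÷ 36 = 1 complete bar with 7 left over.

1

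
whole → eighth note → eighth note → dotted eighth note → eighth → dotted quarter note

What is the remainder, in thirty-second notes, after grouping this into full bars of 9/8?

One bar of 9/8 = 18 sixteenth notes.
In sixteenth notes: whole = 16; eighth note = 2; eighth note = 2; dotted eighth note = 3; eighth = 2; dotted quarter note = 6.
Total: 16 + 2 + 2 + 3 + 2 + 6 = 31.
31 ÷ 18 = 1 complete bar with 13 sixteenth notes remaining = 26 thirty-second notes.

26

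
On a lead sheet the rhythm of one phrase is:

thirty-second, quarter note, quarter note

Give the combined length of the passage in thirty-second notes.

Each duration in thirty-second notes: thirty-second = 1; quarter note = 8; quarter note = 8.
Sum: 1 + 8 + 8 = 17 thirty-second notes.

17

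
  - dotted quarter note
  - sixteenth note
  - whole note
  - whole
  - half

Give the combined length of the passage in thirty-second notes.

In thirty-second notes: dotted quarter note = 12; sixteenth note = 2; whole note = 32; whole = 32; half = 16.
Altogether 12 + 2 + 32 + 32 + 16 = 94 thirty-second notes.

94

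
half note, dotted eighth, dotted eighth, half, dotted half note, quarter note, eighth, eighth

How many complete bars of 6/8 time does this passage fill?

3

One bar of 6/8 = 12 sixteenth notes.
Working in sixteenth notes: half note = 8; dotted eighth = 3; dotted eighth = 3; half = 8; dotted half note = 12; quarter note = 4; eighth = 2; eighth = 2.
Sum: 8 + 3 + 3 + 8 + 12 + 4 + 2 + 2 = 42.
42 ÷ 12 = 3 complete bars with 6 left over.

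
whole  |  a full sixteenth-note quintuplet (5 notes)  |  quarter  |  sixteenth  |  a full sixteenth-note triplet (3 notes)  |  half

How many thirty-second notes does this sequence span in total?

Working in thirty-second notes: whole = 32; a full sixteenth-note quintuplet (5 notes) (five quintuplet sixteenths span one quarter) = 8; quarter = 8; sixteenth = 2; a full sixteenth-note triplet (3 notes) (three triplet sixteenths span one eighth) = 4; half = 16.
Sum: 32 + 8 + 8 + 2 + 4 + 16 = 70 thirty-second notes.

70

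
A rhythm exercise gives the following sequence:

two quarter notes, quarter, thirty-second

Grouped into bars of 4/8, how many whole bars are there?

1

One bar of 4/8 = 16 thirty-second notes.
Each duration in thirty-second notes: quarter note = 8; quarter note = 8; quarter = 8; thirty-second = 1.
Total: 8 + 8 + 8 + 1 = 25.
25 ÷ 16 = 1 complete bar with 9 left over.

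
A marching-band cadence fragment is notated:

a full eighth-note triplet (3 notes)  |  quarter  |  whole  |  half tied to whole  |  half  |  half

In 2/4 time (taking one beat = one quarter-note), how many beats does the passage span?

16

One quarter-note beat = 2 eighth notes.
Each duration in eighth notes: a full eighth-note triplet (3 notes) (three triplet eighths span one quarter) = 2; quarter = 2; whole = 8; half tied to whole (half + whole) = 12; half = 4; half = 4.
Adding: 2 + 2 + 8 + 12 + 4 + 4 = 32.
32 ÷ 2 = 16 beats.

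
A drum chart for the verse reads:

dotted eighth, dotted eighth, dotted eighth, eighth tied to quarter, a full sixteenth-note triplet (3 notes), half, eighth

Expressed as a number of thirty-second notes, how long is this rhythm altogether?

54

Working in thirty-second notes: dotted eighth = 6; dotted eighth = 6; dotted eighth = 6; eighth tied to quarter (eighth + quarter) = 12; a full sixteenth-note triplet (3 notes) (three triplet sixteenths span one eighth) = 4; half = 16; eighth = 4.
Adding: 6 + 6 + 6 + 12 + 4 + 16 + 4 = 54 thirty-second notes.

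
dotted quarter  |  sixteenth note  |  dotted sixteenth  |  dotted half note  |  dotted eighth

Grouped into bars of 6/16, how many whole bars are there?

One bar of 6/16 = 12 thirty-second notes.
Express everything in thirty-second notes: dotted quarter = 12; sixteenth note = 2; dotted sixteenth = 3; dotted half note = 24; dotted eighth = 6.
Altogether 12 + 2 + 3 + 24 + 6 = 47.
47 ÷ 12 = 3 complete bars with 11 left over.

3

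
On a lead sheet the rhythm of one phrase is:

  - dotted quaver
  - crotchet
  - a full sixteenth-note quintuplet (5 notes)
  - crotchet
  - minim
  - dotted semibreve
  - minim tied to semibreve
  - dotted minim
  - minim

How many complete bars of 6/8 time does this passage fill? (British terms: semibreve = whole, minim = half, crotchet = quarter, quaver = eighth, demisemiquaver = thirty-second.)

7

One bar of 6/8 = 12 sixteenth notes.
Working in sixteenth notes: dotted quaver = 3; crotchet = 4; a full sixteenth-note quintuplet (5 notes) (five quintuplet sixteenths span one quarter) = 4; crotchet = 4; minim = 8; dotted semibreve = 24; minim tied to semibreve (minim + semibreve) = 24; dotted minim = 12; minim = 8.
Total: 3 + 4 + 4 + 4 + 8 + 24 + 24 + 12 + 8 = 91.
91 ÷ 12 = 7 complete bars with 7 left over.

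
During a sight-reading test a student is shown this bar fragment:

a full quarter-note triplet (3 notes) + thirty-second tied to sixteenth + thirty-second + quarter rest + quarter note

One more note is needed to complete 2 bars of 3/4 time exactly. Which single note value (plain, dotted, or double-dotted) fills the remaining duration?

2 bars of 3/4 = 48 thirty-second notes.
Each duration in thirty-second notes: a full quarter-note triplet (3 notes) (three triplet quarters span one half) = 16; thirty-second tied to sixteenth (thirty-second + sixteenth) = 3; thirty-second = 1; quarter rest = 8; quarter note = 8.
Total: 16 + 3 + 1 + 8 + 8 = 36.
Remaining: 48 − 36 = 12 thirty-second notes, which is a dotted quarter note.

dotted quarter note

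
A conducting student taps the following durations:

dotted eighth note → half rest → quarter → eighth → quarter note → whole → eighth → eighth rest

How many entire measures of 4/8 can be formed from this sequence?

5

One bar of 4/8 = 8 sixteenth notes.
In sixteenth notes: dotted eighth note = 3; half rest = 8; quarter = 4; eighth = 2; quarter note = 4; whole = 16; eighth = 2; eighth rest = 2.
Total: 3 + 8 + 4 + 2 + 4 + 16 + 2 + 2 = 41.
41 ÷ 8 = 5 complete bars with 1 left over.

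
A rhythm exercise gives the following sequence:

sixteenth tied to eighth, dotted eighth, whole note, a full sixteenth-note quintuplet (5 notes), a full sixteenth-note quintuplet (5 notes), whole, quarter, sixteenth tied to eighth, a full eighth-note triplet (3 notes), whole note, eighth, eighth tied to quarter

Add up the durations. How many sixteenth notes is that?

Working in sixteenth notes: sixteenth tied to eighth (sixteenth + eighth) = 3; dotted eighth = 3; whole note = 16; a full sixteenth-note quintuplet (5 notes) (five quintuplet sixteenths span one quarter) = 4; a full sixteenth-note quintuplet (5 notes) (five quintuplet sixteenths span one quarter) = 4; whole = 16; quarter = 4; sixteenth tied to eighth (sixteenth + eighth) = 3; a full eighth-note triplet (3 notes) (three triplet eighths span one quarter) = 4; whole note = 16; eighth = 2; eighth tied to quarter (eighth + quarter) = 6.
Total: 3 + 3 + 16 + 4 + 4 + 16 + 4 + 3 + 4 + 16 + 2 + 6 = 81 sixteenth notes.

81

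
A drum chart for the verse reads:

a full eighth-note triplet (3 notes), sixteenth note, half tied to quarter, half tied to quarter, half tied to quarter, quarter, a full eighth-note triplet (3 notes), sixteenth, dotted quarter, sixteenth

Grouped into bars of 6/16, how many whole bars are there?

One bar of 6/16 = 6 sixteenth notes.
Each duration in sixteenth notes: a full eighth-note triplet (3 notes) (three triplet eighths span one quarter) = 4; sixteenth note = 1; half tied to quarter (half + quarter) = 12; half tied to quarter (half + quarter) = 12; half tied to quarter (half + quarter) = 12; quarter = 4; a full eighth-note triplet (3 notes) (three triplet eighths span one quarter) = 4; sixteenth = 1; dotted quarter = 6; sixteenth = 1.
Altogether 4 + 1 + 12 + 12 + 12 + 4 + 4 + 1 + 6 + 1 = 57.
57 ÷ 6 = 9 complete bars with 3 left over.

9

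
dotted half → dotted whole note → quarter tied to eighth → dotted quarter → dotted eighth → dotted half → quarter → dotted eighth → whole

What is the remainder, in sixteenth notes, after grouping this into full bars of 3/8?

2

One bar of 3/8 = 6 sixteenth notes.
Working in sixteenth notes: dotted half = 12; dotted whole note = 24; quarter tied to eighth (quarter + eighth) = 6; dotted quarter = 6; dotted eighth = 3; dotted half = 12; quarter = 4; dotted eighth = 3; whole = 16.
Total: 12 + 24 + 6 + 6 + 3 + 12 + 4 + 3 + 16 = 86.
86 ÷ 6 = 14 complete bars with 2 sixteenth notes remaining.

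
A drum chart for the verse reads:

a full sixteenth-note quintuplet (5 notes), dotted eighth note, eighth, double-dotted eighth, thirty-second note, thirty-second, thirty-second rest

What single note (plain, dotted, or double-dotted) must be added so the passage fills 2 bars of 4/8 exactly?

2 bars of 4/8 = 32 thirty-second notes.
In thirty-second notes: a full sixteenth-note quintuplet (5 notes) (five quintuplet sixteenths span one quarter) = 8; dotted eighth note = 6; eighth = 4; double-dotted eighth = 7; thirty-second note = 1; thirty-second = 1; thirty-second rest = 1.
Sum: 8 + 6 + 4 + 7 + 1 + 1 + 1 = 28.
Remaining: 32 − 28 = 4 thirty-second notes, which is a eighth note.

eighth note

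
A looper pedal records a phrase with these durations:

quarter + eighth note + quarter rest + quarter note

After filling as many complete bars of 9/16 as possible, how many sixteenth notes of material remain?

5

One bar of 9/16 = 9 sixteenth notes.
Working in sixteenth notes: quarter = 4; eighth note = 2; quarter rest = 4; quarter note = 4.
Adding: 4 + 2 + 4 + 4 = 14.
14 ÷ 9 = 1 complete bar with 5 sixteenth notes remaining.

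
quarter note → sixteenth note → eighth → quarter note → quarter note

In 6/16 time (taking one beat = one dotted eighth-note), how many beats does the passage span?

5

One dotted eighth-note beat = 3 sixteenth notes.
Convert each value to sixteenth notes: quarter note = 4; sixteenth note = 1; eighth = 2; quarter note = 4; quarter note = 4.
Sum: 4 + 1 + 2 + 4 + 4 = 15.
15 ÷ 3 = 5 beats.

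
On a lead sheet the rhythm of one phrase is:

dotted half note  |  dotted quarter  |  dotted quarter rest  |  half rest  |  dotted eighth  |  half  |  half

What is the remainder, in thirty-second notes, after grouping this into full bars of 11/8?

One bar of 11/8 = 22 sixteenth notes.
Express everything in sixteenth notes: dotted half note = 12; dotted quarter = 6; dotted quarter rest = 6; half rest = 8; dotted eighth = 3; half = 8; half = 8.
Total: 12 + 6 + 6 + 8 + 3 + 8 + 8 = 51.
51 ÷ 22 = 2 complete bars with 7 sixteenth notes remaining = 14 thirty-second notes.

14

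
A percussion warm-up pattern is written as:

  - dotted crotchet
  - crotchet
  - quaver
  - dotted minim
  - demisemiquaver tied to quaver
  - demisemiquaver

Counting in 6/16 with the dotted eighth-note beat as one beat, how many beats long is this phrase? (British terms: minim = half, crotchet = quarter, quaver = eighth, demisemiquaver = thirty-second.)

One dotted eighth-note beat = 6 thirty-second notes.
Express everything in thirty-second notes: dotted crotchet = 12; crotchet = 8; quaver = 4; dotted minim = 24; demisemiquaver tied to quaver (demisemiquaver + quaver) = 5; demisemiquaver = 1.
Adding: 12 + 8 + 4 + 24 + 5 + 1 = 54.
54 ÷ 6 = 9 beats.

9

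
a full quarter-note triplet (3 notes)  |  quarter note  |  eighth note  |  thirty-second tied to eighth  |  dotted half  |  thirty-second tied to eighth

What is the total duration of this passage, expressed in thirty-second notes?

62

Each duration in thirty-second notes: a full quarter-note triplet (3 notes) (three triplet quarters span one half) = 16; quarter note = 8; eighth note = 4; thirty-second tied to eighth (thirty-second + eighth) = 5; dotted half = 24; thirty-second tied to eighth (thirty-second + eighth) = 5.
Altogether 16 + 8 + 4 + 5 + 24 + 5 = 62 thirty-second notes.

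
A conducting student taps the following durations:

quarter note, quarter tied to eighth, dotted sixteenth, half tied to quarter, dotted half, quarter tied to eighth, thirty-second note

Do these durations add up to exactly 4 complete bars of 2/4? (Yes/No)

One bar of 2/4 = 16 thirty-second notes, so 4 bars = 64.
Express everything in thirty-second notes: quarter note = 8; quarter tied to eighth (quarter + eighth) = 12; dotted sixteenth = 3; half tied to quarter (half + quarter) = 24; dotted half = 24; quarter tied to eighth (quarter + eighth) = 12; thirty-second note = 1.
Total: 8 + 12 + 3 + 24 + 24 + 12 + 1 = 84.
84 exceeds 64, so the answer is No.

No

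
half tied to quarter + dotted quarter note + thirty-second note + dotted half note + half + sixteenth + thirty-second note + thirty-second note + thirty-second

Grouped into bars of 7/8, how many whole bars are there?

2

One bar of 7/8 = 28 thirty-second notes.
Convert each value to thirty-second notes: half tied to quarter (half + quarter) = 24; dotted quarter note = 12; thirty-second note = 1; dotted half note = 24; half = 16; sixteenth = 2; thirty-second note = 1; thirty-second note = 1; thirty-second = 1.
Adding: 24 + 12 + 1 + 24 + 16 + 2 + 1 + 1 + 1 = 82.
82 ÷ 28 = 2 complete bars with 26 left over.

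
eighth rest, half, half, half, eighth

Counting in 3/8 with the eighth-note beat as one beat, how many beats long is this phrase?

One eighth-note beat = 2 sixteenth notes.
Convert each value to sixteenth notes: eighth rest = 2; half = 8; half = 8; half = 8; eighth = 2.
Altogether 2 + 8 + 8 + 8 + 2 = 28.
28 ÷ 2 = 14 beats.

14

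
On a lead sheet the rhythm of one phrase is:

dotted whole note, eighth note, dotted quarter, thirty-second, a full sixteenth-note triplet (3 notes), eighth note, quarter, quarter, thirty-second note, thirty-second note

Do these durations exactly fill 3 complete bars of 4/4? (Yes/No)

No

One bar of 4/4 = 32 thirty-second notes, so 3 bars = 96.
Express everything in thirty-second notes: dotted whole note = 48; eighth note = 4; dotted quarter = 12; thirty-second = 1; a full sixteenth-note triplet (3 notes) (three triplet sixteenths span one eighth) = 4; eighth note = 4; quarter = 8; quarter = 8; thirty-second note = 1; thirty-second note = 1.
Sum: 48 + 4 + 12 + 1 + 4 + 4 + 8 + 8 + 1 + 1 = 91.
91 falls short of 96, so the answer is No.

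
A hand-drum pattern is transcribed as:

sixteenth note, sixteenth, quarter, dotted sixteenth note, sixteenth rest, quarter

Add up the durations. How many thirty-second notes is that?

Express everything in thirty-second notes: sixteenth note = 2; sixteenth = 2; quarter = 8; dotted sixteenth note = 3; sixteenth rest = 2; quarter = 8.
Altogether 2 + 2 + 8 + 3 + 2 + 8 = 25 thirty-second notes.

25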